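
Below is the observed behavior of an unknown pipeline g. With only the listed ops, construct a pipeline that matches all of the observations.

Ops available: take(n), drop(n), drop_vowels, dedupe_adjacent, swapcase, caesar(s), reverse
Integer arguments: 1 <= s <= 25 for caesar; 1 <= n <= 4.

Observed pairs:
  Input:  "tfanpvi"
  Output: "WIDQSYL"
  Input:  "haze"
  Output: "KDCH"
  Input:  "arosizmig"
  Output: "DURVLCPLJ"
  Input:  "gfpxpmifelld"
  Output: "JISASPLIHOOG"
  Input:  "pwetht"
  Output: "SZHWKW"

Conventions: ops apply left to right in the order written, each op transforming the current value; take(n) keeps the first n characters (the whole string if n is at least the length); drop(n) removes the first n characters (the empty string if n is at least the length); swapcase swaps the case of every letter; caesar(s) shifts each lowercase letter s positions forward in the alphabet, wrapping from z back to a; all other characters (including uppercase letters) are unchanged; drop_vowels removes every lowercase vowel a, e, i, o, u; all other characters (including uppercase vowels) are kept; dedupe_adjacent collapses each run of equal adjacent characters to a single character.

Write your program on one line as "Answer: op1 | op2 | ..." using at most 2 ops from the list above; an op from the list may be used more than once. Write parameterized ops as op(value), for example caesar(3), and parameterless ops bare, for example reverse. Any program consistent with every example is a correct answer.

caesar(3) | swapcase

Check, running the answer program on each example:
  "tfanpvi" -> "widqsyl" -> "WIDQSYL"
  "haze" -> "kdch" -> "KDCH"
  "arosizmig" -> "durvlcplj" -> "DURVLCPLJ"
  "gfpxpmifelld" -> "jisasplihoog" -> "JISASPLIHOOG"
  "pwetht" -> "szhwkw" -> "SZHWKW"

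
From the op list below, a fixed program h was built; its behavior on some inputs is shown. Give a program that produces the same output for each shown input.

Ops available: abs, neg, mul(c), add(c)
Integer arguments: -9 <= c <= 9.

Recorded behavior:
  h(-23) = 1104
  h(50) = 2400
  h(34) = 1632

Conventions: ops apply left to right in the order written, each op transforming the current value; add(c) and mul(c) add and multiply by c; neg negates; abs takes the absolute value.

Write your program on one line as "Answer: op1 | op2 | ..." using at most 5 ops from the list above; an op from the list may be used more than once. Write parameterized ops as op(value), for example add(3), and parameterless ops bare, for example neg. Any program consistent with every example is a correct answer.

neg | abs | mul(-6) | mul(-8)

Check, running the answer program on each example:
  -23 -> 23 -> 23 -> -138 -> 1104
  50 -> -50 -> 50 -> -300 -> 2400
  34 -> -34 -> 34 -> -204 -> 1632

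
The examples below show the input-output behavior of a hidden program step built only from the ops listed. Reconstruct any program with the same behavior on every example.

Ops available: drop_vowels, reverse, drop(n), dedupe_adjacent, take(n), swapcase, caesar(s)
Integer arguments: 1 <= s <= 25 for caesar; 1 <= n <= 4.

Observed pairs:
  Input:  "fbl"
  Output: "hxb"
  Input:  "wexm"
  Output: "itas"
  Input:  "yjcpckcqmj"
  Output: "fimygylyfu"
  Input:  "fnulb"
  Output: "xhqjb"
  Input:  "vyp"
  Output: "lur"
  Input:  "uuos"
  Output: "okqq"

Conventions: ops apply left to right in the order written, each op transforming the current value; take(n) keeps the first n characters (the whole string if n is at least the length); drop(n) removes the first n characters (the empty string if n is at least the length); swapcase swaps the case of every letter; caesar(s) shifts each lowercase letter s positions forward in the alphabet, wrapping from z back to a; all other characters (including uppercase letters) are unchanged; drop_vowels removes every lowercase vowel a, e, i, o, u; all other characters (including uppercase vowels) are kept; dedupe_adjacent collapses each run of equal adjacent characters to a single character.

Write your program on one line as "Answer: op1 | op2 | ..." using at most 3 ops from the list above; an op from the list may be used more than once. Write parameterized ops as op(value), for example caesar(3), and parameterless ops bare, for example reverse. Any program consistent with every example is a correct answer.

reverse | caesar(14) | caesar(8)

Check, running the answer program on each example:
  "fbl" -> "lbf" -> "zpt" -> "hxb"
  "wexm" -> "mxew" -> "alsk" -> "itas"
  "yjcpckcqmj" -> "jmqckcpcjy" -> "xaeqyqdqxm" -> "fimygylyfu"
  "fnulb" -> "blunf" -> "pzibt" -> "xhqjb"
  "vyp" -> "pyv" -> "dmj" -> "lur"
  "uuos" -> "souu" -> "gcii" -> "okqq"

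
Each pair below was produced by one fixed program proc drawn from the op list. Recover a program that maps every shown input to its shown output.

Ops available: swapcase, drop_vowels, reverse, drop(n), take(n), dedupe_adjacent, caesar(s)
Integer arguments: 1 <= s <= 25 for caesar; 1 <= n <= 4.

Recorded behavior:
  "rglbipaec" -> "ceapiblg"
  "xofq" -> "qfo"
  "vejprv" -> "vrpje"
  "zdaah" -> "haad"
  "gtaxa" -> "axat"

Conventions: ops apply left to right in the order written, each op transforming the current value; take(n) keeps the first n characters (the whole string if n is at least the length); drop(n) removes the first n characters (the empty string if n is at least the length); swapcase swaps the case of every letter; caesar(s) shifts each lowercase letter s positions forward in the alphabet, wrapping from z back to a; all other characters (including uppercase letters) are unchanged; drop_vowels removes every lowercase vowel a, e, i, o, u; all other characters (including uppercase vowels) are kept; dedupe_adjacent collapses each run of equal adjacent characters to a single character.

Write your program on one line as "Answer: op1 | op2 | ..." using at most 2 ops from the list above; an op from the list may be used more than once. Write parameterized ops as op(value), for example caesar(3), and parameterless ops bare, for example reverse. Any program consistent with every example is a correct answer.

drop(1) | reverse

Check, running the answer program on each example:
  "rglbipaec" -> "glbipaec" -> "ceapiblg"
  "xofq" -> "ofq" -> "qfo"
  "vejprv" -> "ejprv" -> "vrpje"
  "zdaah" -> "daah" -> "haad"
  "gtaxa" -> "taxa" -> "axat"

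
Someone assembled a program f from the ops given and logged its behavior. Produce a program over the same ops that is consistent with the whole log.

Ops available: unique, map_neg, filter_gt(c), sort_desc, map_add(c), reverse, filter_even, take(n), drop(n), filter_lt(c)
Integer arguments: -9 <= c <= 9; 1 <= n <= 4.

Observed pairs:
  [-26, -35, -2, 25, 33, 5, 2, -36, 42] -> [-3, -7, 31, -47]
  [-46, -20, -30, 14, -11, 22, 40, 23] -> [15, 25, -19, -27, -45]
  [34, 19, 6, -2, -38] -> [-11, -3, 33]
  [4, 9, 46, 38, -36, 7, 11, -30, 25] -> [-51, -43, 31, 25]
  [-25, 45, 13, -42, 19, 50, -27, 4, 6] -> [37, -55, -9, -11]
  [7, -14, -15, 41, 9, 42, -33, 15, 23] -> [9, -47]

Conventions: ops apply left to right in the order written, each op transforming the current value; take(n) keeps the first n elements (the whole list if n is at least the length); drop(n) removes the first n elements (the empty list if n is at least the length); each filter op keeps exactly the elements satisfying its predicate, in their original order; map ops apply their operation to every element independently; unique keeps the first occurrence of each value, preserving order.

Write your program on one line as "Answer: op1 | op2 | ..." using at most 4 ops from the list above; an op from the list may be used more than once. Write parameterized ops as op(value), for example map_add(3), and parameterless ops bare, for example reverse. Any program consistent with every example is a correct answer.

drop(1) | filter_even | map_neg | map_add(-5)

Check, running the answer program on each example:
  [-26, -35, -2, 25, 33, 5, 2, -36, 42] -> [-35, -2, 25, 33, 5, 2, -36, 42] -> [-2, 2, -36, 42] -> [2, -2, 36, -42] -> [-3, -7, 31, -47]
  [-46, -20, -30, 14, -11, 22, 40, 23] -> [-20, -30, 14, -11, 22, 40, 23] -> [-20, -30, 14, 22, 40] -> [20, 30, -14, -22, -40] -> [15, 25, -19, -27, -45]
  [34, 19, 6, -2, -38] -> [19, 6, -2, -38] -> [6, -2, -38] -> [-6, 2, 38] -> [-11, -3, 33]
  [4, 9, 46, 38, -36, 7, 11, -30, 25] -> [9, 46, 38, -36, 7, 11, -30, 25] -> [46, 38, -36, -30] -> [-46, -38, 36, 30] -> [-51, -43, 31, 25]
  [-25, 45, 13, -42, 19, 50, -27, 4, 6] -> [45, 13, -42, 19, 50, -27, 4, 6] -> [-42, 50, 4, 6] -> [42, -50, -4, -6] -> [37, -55, -9, -11]
  [7, -14, -15, 41, 9, 42, -33, 15, 23] -> [-14, -15, 41, 9, 42, -33, 15, 23] -> [-14, 42] -> [14, -42] -> [9, -47]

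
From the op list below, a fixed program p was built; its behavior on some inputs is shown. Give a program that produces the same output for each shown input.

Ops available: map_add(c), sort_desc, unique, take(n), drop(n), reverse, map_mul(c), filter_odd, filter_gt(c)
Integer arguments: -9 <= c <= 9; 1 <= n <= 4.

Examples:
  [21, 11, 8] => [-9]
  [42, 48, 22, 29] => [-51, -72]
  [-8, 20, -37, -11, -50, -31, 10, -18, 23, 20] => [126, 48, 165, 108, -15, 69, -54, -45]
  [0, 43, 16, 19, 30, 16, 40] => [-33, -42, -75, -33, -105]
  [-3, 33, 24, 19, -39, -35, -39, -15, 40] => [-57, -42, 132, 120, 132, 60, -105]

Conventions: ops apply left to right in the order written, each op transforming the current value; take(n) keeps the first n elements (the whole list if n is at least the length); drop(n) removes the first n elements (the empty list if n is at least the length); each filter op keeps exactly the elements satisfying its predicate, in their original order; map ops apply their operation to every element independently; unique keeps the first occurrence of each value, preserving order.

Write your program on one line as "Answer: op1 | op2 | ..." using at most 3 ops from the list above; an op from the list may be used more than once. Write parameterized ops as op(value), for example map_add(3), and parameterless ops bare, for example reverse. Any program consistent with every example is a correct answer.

map_add(-5) | drop(2) | map_mul(-3)

Check, running the answer program on each example:
  [21, 11, 8] -> [16, 6, 3] -> [3] -> [-9]
  [42, 48, 22, 29] -> [37, 43, 17, 24] -> [17, 24] -> [-51, -72]
  [-8, 20, -37, -11, -50, -31, 10, -18, 23, 20] -> [-13, 15, -42, -16, -55, -36, 5, -23, 18, 15] -> [-42, -16, -55, -36, 5, -23, 18, 15] -> [126, 48, 165, 108, -15, 69, -54, -45]
  [0, 43, 16, 19, 30, 16, 40] -> [-5, 38, 11, 14, 25, 11, 35] -> [11, 14, 25, 11, 35] -> [-33, -42, -75, -33, -105]
  [-3, 33, 24, 19, -39, -35, -39, -15, 40] -> [-8, 28, 19, 14, -44, -40, -44, -20, 35] -> [19, 14, -44, -40, -44, -20, 35] -> [-57, -42, 132, 120, 132, 60, -105]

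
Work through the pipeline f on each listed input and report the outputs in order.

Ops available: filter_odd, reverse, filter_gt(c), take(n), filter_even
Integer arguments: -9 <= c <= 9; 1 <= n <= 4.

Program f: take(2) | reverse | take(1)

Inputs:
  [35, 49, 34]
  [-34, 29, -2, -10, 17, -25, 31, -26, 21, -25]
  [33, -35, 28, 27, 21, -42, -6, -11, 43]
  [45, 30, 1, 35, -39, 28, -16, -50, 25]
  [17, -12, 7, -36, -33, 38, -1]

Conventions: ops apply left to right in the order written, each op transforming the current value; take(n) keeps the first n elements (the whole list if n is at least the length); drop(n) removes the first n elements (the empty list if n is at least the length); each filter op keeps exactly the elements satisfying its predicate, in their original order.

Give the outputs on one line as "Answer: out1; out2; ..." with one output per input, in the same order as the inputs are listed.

[49]; [29]; [-35]; [30]; [-12]

Execution, op by op:
  [35, 49, 34] -> [35, 49] -> [49, 35] -> [49]
  [-34, 29, -2, -10, 17, -25, 31, -26, 21, -25] -> [-34, 29] -> [29, -34] -> [29]
  [33, -35, 28, 27, 21, -42, -6, -11, 43] -> [33, -35] -> [-35, 33] -> [-35]
  [45, 30, 1, 35, -39, 28, -16, -50, 25] -> [45, 30] -> [30, 45] -> [30]
  [17, -12, 7, -36, -33, 38, -1] -> [17, -12] -> [-12, 17] -> [-12]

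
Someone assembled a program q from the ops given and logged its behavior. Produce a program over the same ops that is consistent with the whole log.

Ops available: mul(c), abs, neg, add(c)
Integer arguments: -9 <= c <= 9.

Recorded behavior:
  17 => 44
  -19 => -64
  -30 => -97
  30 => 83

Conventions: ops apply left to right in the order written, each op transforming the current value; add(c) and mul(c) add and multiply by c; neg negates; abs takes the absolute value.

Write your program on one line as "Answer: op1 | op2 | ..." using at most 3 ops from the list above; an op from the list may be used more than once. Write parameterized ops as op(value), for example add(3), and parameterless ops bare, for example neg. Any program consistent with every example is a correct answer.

neg | mul(-3) | add(-7)

Check, running the answer program on each example:
  17 -> -17 -> 51 -> 44
  -19 -> 19 -> -57 -> -64
  -30 -> 30 -> -90 -> -97
  30 -> -30 -> 90 -> 83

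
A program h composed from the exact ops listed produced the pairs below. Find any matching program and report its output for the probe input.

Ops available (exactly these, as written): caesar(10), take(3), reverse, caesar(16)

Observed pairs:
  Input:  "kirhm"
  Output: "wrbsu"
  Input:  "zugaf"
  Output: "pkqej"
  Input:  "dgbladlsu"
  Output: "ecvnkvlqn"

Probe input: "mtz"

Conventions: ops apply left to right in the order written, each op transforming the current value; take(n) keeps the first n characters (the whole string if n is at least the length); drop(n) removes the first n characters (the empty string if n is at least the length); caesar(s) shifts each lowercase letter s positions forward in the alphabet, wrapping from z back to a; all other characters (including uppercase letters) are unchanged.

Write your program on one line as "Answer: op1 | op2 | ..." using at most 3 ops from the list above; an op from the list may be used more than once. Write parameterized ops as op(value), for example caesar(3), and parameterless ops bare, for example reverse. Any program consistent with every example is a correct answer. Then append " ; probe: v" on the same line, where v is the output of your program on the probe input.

caesar(10) | reverse ; probe: "jdw"

Check, running the answer program on each example:
  "kirhm" -> "usbrw" -> "wrbsu"
  "zugaf" -> "jeqkp" -> "pkqej"
  "dgbladlsu" -> "nqlvknvce" -> "ecvnkvlqn"
  probe: "mtz" -> "wdj" -> "jdw"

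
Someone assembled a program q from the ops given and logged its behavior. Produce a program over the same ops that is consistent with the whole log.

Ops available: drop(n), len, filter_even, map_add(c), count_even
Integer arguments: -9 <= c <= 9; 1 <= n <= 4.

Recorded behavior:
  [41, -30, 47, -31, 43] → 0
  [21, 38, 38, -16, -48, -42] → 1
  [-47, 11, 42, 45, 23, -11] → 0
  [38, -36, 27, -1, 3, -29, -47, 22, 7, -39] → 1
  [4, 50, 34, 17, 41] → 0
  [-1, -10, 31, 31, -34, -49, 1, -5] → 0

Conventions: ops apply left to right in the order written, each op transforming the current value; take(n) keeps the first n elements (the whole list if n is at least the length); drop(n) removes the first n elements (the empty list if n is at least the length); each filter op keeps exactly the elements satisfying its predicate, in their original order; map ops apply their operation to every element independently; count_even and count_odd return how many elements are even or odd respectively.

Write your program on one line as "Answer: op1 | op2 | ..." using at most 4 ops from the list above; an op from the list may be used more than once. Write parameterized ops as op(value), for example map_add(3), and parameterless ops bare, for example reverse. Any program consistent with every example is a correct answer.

drop(1) | drop(4) | filter_even | count_even

Check, running the answer program on each example:
  [41, -30, 47, -31, 43] -> [-30, 47, -31, 43] -> [] -> [] -> 0
  [21, 38, 38, -16, -48, -42] -> [38, 38, -16, -48, -42] -> [-42] -> [-42] -> 1
  [-47, 11, 42, 45, 23, -11] -> [11, 42, 45, 23, -11] -> [-11] -> [] -> 0
  [38, -36, 27, -1, 3, -29, -47, 22, 7, -39] -> [-36, 27, -1, 3, -29, -47, 22, 7, -39] -> [-29, -47, 22, 7, -39] -> [22] -> 1
  [4, 50, 34, 17, 41] -> [50, 34, 17, 41] -> [] -> [] -> 0
  [-1, -10, 31, 31, -34, -49, 1, -5] -> [-10, 31, 31, -34, -49, 1, -5] -> [-49, 1, -5] -> [] -> 0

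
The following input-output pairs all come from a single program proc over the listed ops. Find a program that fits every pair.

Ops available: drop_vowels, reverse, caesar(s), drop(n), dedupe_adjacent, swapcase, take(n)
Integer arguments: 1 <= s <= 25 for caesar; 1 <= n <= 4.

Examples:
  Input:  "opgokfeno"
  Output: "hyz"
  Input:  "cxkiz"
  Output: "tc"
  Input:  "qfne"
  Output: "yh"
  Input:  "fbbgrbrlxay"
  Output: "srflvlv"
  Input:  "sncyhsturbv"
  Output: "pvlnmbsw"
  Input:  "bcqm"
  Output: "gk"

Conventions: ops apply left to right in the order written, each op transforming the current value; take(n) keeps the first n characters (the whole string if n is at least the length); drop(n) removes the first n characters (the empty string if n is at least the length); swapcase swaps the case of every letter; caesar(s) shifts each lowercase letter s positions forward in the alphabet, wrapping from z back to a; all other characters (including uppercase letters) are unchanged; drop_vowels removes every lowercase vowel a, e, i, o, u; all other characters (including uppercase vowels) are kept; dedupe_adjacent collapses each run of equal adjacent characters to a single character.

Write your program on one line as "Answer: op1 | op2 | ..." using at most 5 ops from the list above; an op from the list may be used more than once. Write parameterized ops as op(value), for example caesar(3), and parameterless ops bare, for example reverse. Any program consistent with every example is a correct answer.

drop(2) | reverse | caesar(20) | drop_vowels

Check, running the answer program on each example:
  "opgokfeno" -> "gokfeno" -> "onefkog" -> "ihyzeia" -> "hyz"
  "cxkiz" -> "kiz" -> "zik" -> "tce" -> "tc"
  "qfne" -> "ne" -> "en" -> "yh" -> "yh"
  "fbbgrbrlxay" -> "bgrbrlxay" -> "yaxlrbrgb" -> "surflvlav" -> "srflvlv"
  "sncyhsturbv" -> "cyhsturbv" -> "vbrutshyc" -> "pvlonmbsw" -> "pvlnmbsw"
  "bcqm" -> "qm" -> "mq" -> "gk" -> "gk"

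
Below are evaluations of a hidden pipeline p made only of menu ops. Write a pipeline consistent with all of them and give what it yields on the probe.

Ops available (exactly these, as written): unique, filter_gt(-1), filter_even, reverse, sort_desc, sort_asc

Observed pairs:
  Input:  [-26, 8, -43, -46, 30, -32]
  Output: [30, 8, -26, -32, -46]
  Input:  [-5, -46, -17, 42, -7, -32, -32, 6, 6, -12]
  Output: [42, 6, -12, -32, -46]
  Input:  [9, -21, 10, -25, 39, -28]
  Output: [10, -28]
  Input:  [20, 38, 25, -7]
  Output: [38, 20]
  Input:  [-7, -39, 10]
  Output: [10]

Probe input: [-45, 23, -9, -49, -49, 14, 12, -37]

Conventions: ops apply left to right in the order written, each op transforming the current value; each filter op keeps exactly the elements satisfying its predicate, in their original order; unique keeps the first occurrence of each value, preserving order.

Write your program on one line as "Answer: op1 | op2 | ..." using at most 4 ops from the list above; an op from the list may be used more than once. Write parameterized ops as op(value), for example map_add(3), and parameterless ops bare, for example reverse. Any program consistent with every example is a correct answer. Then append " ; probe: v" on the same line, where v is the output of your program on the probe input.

unique | sort_desc | filter_even ; probe: [14, 12]

Check, running the answer program on each example:
  [-26, 8, -43, -46, 30, -32] -> [-26, 8, -43, -46, 30, -32] -> [30, 8, -26, -32, -43, -46] -> [30, 8, -26, -32, -46]
  [-5, -46, -17, 42, -7, -32, -32, 6, 6, -12] -> [-5, -46, -17, 42, -7, -32, 6, -12] -> [42, 6, -5, -7, -12, -17, -32, -46] -> [42, 6, -12, -32, -46]
  [9, -21, 10, -25, 39, -28] -> [9, -21, 10, -25, 39, -28] -> [39, 10, 9, -21, -25, -28] -> [10, -28]
  [20, 38, 25, -7] -> [20, 38, 25, -7] -> [38, 25, 20, -7] -> [38, 20]
  [-7, -39, 10] -> [-7, -39, 10] -> [10, -7, -39] -> [10]
  probe: [-45, 23, -9, -49, -49, 14, 12, -37] -> [-45, 23, -9, -49, 14, 12, -37] -> [23, 14, 12, -9, -37, -45, -49] -> [14, 12]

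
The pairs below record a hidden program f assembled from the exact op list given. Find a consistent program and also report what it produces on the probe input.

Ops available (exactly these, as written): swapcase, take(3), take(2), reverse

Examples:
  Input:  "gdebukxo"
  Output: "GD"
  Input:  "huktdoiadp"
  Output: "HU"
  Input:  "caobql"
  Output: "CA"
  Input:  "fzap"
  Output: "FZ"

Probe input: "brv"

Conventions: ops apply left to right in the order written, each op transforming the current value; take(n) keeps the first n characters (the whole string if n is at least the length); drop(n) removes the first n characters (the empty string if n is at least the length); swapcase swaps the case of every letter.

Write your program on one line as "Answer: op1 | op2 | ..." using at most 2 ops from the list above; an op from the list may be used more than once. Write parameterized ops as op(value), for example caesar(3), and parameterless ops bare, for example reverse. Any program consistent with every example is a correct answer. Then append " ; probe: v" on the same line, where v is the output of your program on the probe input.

take(2) | swapcase ; probe: "BR"

Check, running the answer program on each example:
  "gdebukxo" -> "gd" -> "GD"
  "huktdoiadp" -> "hu" -> "HU"
  "caobql" -> "ca" -> "CA"
  "fzap" -> "fz" -> "FZ"
  probe: "brv" -> "br" -> "BR"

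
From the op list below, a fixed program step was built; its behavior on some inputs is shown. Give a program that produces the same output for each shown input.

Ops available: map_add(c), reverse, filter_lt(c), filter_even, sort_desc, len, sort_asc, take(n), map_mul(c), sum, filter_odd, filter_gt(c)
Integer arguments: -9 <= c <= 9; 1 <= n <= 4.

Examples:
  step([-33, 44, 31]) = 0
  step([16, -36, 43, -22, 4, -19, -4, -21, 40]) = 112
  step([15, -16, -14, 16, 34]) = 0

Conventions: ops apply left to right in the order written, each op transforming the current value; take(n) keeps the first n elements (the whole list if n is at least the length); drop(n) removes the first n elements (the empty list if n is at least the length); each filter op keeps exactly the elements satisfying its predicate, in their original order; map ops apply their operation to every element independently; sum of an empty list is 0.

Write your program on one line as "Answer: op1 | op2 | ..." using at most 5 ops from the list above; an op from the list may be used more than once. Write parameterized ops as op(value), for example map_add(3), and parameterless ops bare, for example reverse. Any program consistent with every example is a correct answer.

map_mul(7) | take(1) | filter_even | sum

Check, running the answer program on each example:
  [-33, 44, 31] -> [-231, 308, 217] -> [-231] -> [] -> 0
  [16, -36, 43, -22, 4, -19, -4, -21, 40] -> [112, -252, 301, -154, 28, -133, -28, -147, 280] -> [112] -> [112] -> 112
  [15, -16, -14, 16, 34] -> [105, -112, -98, 112, 238] -> [105] -> [] -> 0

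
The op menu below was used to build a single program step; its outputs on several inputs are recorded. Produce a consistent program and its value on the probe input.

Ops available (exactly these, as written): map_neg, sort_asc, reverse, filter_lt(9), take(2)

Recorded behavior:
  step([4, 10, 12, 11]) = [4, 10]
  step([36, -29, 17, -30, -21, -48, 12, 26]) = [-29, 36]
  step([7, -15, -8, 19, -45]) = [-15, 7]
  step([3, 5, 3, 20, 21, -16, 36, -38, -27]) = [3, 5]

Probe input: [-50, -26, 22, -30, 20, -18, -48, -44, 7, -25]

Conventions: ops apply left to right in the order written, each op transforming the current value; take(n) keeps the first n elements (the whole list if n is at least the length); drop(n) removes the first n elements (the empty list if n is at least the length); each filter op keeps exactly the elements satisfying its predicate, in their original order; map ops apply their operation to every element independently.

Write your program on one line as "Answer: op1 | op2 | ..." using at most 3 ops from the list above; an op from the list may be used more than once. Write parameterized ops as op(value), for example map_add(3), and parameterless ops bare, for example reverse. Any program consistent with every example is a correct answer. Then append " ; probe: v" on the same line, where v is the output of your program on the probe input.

take(2) | sort_asc ; probe: [-50, -26]

Check, running the answer program on each example:
  [4, 10, 12, 11] -> [4, 10] -> [4, 10]
  [36, -29, 17, -30, -21, -48, 12, 26] -> [36, -29] -> [-29, 36]
  [7, -15, -8, 19, -45] -> [7, -15] -> [-15, 7]
  [3, 5, 3, 20, 21, -16, 36, -38, -27] -> [3, 5] -> [3, 5]
  probe: [-50, -26, 22, -30, 20, -18, -48, -44, 7, -25] -> [-50, -26] -> [-50, -26]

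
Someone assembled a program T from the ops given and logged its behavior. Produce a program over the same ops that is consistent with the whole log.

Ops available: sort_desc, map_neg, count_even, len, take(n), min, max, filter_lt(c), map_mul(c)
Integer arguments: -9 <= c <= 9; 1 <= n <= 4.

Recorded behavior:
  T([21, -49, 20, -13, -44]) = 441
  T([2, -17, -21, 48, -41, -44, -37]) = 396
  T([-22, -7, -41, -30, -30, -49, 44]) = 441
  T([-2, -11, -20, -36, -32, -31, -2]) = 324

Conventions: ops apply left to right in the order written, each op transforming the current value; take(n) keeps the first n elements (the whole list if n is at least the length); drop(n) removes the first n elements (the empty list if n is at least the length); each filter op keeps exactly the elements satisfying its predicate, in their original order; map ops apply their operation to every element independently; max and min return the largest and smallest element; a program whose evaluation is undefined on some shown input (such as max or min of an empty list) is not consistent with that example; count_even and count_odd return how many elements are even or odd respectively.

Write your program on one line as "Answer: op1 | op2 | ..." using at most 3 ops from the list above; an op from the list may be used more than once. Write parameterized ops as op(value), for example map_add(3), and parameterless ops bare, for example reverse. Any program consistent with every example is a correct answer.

map_mul(-9) | max

Check, running the answer program on each example:
  [21, -49, 20, -13, -44] -> [-189, 441, -180, 117, 396] -> 441
  [2, -17, -21, 48, -41, -44, -37] -> [-18, 153, 189, -432, 369, 396, 333] -> 396
  [-22, -7, -41, -30, -30, -49, 44] -> [198, 63, 369, 270, 270, 441, -396] -> 441
  [-2, -11, -20, -36, -32, -31, -2] -> [18, 99, 180, 324, 288, 279, 18] -> 324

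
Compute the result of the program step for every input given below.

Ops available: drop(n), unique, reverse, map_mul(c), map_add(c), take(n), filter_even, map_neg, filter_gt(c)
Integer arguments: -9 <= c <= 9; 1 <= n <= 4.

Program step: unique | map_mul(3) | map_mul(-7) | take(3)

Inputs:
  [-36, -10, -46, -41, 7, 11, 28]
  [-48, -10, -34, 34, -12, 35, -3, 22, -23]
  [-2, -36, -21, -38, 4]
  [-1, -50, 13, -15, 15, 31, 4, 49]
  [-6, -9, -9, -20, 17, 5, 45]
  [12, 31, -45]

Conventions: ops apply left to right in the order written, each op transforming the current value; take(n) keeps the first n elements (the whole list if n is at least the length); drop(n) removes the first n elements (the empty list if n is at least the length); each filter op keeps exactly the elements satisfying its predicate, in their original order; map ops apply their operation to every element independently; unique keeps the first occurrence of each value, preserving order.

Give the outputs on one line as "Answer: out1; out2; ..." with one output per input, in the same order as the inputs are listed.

Execution, op by op:
  [-36, -10, -46, -41, 7, 11, 28] -> [-36, -10, -46, -41, 7, 11, 28] -> [-108, -30, -138, -123, 21, 33, 84] -> [756, 210, 966, 861, -147, -231, -588] -> [756, 210, 966]
  [-48, -10, -34, 34, -12, 35, -3, 22, -23] -> [-48, -10, -34, 34, -12, 35, -3, 22, -23] -> [-144, -30, -102, 102, -36, 105, -9, 66, -69] -> [1008, 210, 714, -714, 252, -735, 63, -462, 483] -> [1008, 210, 714]
  [-2, -36, -21, -38, 4] -> [-2, -36, -21, -38, 4] -> [-6, -108, -63, -114, 12] -> [42, 756, 441, 798, -84] -> [42, 756, 441]
  [-1, -50, 13, -15, 15, 31, 4, 49] -> [-1, -50, 13, -15, 15, 31, 4, 49] -> [-3, -150, 39, -45, 45, 93, 12, 147] -> [21, 1050, -273, 315, -315, -651, -84, -1029] -> [21, 1050, -273]
  [-6, -9, -9, -20, 17, 5, 45] -> [-6, -9, -20, 17, 5, 45] -> [-18, -27, -60, 51, 15, 135] -> [126, 189, 420, -357, -105, -945] -> [126, 189, 420]
  [12, 31, -45] -> [12, 31, -45] -> [36, 93, -135] -> [-252, -651, 945] -> [-252, -651, 945]

[756, 210, 966]; [1008, 210, 714]; [42, 756, 441]; [21, 1050, -273]; [126, 189, 420]; [-252, -651, 945]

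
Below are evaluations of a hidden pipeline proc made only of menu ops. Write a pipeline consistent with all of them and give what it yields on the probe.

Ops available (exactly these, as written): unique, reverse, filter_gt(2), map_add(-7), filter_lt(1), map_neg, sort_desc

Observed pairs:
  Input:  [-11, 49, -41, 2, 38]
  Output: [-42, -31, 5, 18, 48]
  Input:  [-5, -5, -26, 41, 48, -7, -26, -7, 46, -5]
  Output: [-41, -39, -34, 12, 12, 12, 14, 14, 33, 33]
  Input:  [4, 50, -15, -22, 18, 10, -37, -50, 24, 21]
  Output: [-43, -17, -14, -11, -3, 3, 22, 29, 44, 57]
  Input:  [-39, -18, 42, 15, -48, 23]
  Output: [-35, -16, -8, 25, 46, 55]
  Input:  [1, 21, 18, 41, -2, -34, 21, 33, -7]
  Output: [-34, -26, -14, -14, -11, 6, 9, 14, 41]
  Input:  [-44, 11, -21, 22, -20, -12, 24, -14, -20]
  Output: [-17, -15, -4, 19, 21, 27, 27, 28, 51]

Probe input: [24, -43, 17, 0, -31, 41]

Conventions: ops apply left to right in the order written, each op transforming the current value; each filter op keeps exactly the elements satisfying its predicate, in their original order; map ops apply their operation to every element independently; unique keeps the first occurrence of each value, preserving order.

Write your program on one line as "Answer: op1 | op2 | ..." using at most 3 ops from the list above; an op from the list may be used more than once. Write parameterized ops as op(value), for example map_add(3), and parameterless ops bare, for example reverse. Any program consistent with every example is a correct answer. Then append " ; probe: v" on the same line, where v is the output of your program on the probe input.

map_add(-7) | sort_desc | map_neg ; probe: [-34, -17, -10, 7, 38, 50]

Check, running the answer program on each example:
  [-11, 49, -41, 2, 38] -> [-18, 42, -48, -5, 31] -> [42, 31, -5, -18, -48] -> [-42, -31, 5, 18, 48]
  [-5, -5, -26, 41, 48, -7, -26, -7, 46, -5] -> [-12, -12, -33, 34, 41, -14, -33, -14, 39, -12] -> [41, 39, 34, -12, -12, -12, -14, -14, -33, -33] -> [-41, -39, -34, 12, 12, 12, 14, 14, 33, 33]
  [4, 50, -15, -22, 18, 10, -37, -50, 24, 21] -> [-3, 43, -22, -29, 11, 3, -44, -57, 17, 14] -> [43, 17, 14, 11, 3, -3, -22, -29, -44, -57] -> [-43, -17, -14, -11, -3, 3, 22, 29, 44, 57]
  [-39, -18, 42, 15, -48, 23] -> [-46, -25, 35, 8, -55, 16] -> [35, 16, 8, -25, -46, -55] -> [-35, -16, -8, 25, 46, 55]
  [1, 21, 18, 41, -2, -34, 21, 33, -7] -> [-6, 14, 11, 34, -9, -41, 14, 26, -14] -> [34, 26, 14, 14, 11, -6, -9, -14, -41] -> [-34, -26, -14, -14, -11, 6, 9, 14, 41]
  [-44, 11, -21, 22, -20, -12, 24, -14, -20] -> [-51, 4, -28, 15, -27, -19, 17, -21, -27] -> [17, 15, 4, -19, -21, -27, -27, -28, -51] -> [-17, -15, -4, 19, 21, 27, 27, 28, 51]
  probe: [24, -43, 17, 0, -31, 41] -> [17, -50, 10, -7, -38, 34] -> [34, 17, 10, -7, -38, -50] -> [-34, -17, -10, 7, 38, 50]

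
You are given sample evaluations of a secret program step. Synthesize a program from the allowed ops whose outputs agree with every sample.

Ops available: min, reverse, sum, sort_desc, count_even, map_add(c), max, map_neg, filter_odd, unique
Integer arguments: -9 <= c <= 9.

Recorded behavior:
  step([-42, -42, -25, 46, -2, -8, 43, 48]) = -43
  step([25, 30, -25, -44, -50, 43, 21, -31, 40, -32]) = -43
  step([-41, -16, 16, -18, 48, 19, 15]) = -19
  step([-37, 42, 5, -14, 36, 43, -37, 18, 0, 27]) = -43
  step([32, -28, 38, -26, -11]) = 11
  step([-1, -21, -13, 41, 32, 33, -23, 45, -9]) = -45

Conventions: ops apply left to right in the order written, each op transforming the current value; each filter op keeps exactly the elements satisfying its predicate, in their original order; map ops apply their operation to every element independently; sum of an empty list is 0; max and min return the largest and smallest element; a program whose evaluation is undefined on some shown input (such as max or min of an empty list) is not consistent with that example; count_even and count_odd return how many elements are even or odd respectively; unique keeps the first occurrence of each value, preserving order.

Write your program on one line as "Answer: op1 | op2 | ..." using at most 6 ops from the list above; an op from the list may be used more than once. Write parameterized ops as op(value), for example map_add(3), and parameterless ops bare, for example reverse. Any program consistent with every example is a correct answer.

map_neg | filter_odd | sort_desc | unique | min

Check, running the answer program on each example:
  [-42, -42, -25, 46, -2, -8, 43, 48] -> [42, 42, 25, -46, 2, 8, -43, -48] -> [25, -43] -> [25, -43] -> [25, -43] -> -43
  [25, 30, -25, -44, -50, 43, 21, -31, 40, -32] -> [-25, -30, 25, 44, 50, -43, -21, 31, -40, 32] -> [-25, 25, -43, -21, 31] -> [31, 25, -21, -25, -43] -> [31, 25, -21, -25, -43] -> -43
  [-41, -16, 16, -18, 48, 19, 15] -> [41, 16, -16, 18, -48, -19, -15] -> [41, -19, -15] -> [41, -15, -19] -> [41, -15, -19] -> -19
  [-37, 42, 5, -14, 36, 43, -37, 18, 0, 27] -> [37, -42, -5, 14, -36, -43, 37, -18, 0, -27] -> [37, -5, -43, 37, -27] -> [37, 37, -5, -27, -43] -> [37, -5, -27, -43] -> -43
  [32, -28, 38, -26, -11] -> [-32, 28, -38, 26, 11] -> [11] -> [11] -> [11] -> 11
  [-1, -21, -13, 41, 32, 33, -23, 45, -9] -> [1, 21, 13, -41, -32, -33, 23, -45, 9] -> [1, 21, 13, -41, -33, 23, -45, 9] -> [23, 21, 13, 9, 1, -33, -41, -45] -> [23, 21, 13, 9, 1, -33, -41, -45] -> -45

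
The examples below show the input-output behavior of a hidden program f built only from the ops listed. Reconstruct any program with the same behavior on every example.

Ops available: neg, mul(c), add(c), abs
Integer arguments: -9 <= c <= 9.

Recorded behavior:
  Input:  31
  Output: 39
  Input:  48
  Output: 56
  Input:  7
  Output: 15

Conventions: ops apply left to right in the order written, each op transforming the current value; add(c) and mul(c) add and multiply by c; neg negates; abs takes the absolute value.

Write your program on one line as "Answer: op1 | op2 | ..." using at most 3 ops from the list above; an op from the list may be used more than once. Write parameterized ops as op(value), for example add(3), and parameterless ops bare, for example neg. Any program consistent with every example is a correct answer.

add(9) | add(-1)

Check, running the answer program on each example:
  31 -> 40 -> 39
  48 -> 57 -> 56
  7 -> 16 -> 15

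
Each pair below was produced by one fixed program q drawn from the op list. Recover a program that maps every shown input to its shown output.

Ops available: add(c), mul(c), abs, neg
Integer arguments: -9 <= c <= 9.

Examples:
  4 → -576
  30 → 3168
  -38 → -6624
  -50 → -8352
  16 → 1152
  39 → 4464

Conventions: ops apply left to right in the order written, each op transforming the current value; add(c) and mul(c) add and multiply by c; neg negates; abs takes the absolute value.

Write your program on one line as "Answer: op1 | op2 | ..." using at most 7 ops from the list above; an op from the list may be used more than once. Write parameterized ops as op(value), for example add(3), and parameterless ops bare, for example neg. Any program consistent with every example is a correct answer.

add(-8) | mul(-9) | neg | mul(-2) | mul(4) | mul(-2)

Check, running the answer program on each example:
  4 -> -4 -> 36 -> -36 -> 72 -> 288 -> -576
  30 -> 22 -> -198 -> 198 -> -396 -> -1584 -> 3168
  -38 -> -46 -> 414 -> -414 -> 828 -> 3312 -> -6624
  -50 -> -58 -> 522 -> -522 -> 1044 -> 4176 -> -8352
  16 -> 8 -> -72 -> 72 -> -144 -> -576 -> 1152
  39 -> 31 -> -279 -> 279 -> -558 -> -2232 -> 4464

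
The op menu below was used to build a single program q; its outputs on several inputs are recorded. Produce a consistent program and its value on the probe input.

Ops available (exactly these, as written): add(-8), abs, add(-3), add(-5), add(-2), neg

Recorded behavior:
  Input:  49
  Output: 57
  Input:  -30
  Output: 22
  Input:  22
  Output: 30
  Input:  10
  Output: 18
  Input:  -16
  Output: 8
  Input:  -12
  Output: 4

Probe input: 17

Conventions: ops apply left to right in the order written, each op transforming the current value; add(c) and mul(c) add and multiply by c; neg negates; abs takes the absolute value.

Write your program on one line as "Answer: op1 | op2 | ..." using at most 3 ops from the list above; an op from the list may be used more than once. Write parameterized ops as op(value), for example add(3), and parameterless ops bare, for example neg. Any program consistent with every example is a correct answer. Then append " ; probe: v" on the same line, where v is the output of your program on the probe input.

neg | add(-8) | abs ; probe: 25

Check, running the answer program on each example:
  49 -> -49 -> -57 -> 57
  -30 -> 30 -> 22 -> 22
  22 -> -22 -> -30 -> 30
  10 -> -10 -> -18 -> 18
  -16 -> 16 -> 8 -> 8
  -12 -> 12 -> 4 -> 4
  probe: 17 -> -17 -> -25 -> 25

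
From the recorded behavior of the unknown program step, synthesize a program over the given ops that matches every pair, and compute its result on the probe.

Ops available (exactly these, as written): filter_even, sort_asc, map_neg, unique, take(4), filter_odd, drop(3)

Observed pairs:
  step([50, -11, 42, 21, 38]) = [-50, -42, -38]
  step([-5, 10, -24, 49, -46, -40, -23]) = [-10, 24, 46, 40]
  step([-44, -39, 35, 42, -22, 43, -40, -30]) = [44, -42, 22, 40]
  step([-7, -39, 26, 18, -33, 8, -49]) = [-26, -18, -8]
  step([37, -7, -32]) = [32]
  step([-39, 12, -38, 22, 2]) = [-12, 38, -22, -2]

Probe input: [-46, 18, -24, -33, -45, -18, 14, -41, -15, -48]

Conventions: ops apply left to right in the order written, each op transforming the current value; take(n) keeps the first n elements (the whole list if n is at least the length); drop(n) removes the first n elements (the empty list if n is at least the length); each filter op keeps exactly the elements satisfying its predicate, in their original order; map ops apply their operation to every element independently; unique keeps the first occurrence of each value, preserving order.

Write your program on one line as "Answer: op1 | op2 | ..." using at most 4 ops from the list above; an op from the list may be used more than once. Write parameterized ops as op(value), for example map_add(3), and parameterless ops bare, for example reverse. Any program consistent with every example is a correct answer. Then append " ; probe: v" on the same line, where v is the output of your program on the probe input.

map_neg | filter_even | take(4) ; probe: [46, -18, 24, 18]

Check, running the answer program on each example:
  [50, -11, 42, 21, 38] -> [-50, 11, -42, -21, -38] -> [-50, -42, -38] -> [-50, -42, -38]
  [-5, 10, -24, 49, -46, -40, -23] -> [5, -10, 24, -49, 46, 40, 23] -> [-10, 24, 46, 40] -> [-10, 24, 46, 40]
  [-44, -39, 35, 42, -22, 43, -40, -30] -> [44, 39, -35, -42, 22, -43, 40, 30] -> [44, -42, 22, 40, 30] -> [44, -42, 22, 40]
  [-7, -39, 26, 18, -33, 8, -49] -> [7, 39, -26, -18, 33, -8, 49] -> [-26, -18, -8] -> [-26, -18, -8]
  [37, -7, -32] -> [-37, 7, 32] -> [32] -> [32]
  [-39, 12, -38, 22, 2] -> [39, -12, 38, -22, -2] -> [-12, 38, -22, -2] -> [-12, 38, -22, -2]
  probe: [-46, 18, -24, -33, -45, -18, 14, -41, -15, -48] -> [46, -18, 24, 33, 45, 18, -14, 41, 15, 48] -> [46, -18, 24, 18, -14, 48] -> [46, -18, 24, 18]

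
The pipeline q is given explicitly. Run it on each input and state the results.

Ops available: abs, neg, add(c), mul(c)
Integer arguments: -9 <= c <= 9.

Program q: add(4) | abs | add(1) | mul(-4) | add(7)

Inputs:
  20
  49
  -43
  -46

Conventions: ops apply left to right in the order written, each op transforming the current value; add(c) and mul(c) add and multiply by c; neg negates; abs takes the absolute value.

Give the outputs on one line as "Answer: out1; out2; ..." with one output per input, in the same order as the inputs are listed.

-93; -209; -153; -165

Execution, op by op:
  20 -> 24 -> 24 -> 25 -> -100 -> -93
  49 -> 53 -> 53 -> 54 -> -216 -> -209
  -43 -> -39 -> 39 -> 40 -> -160 -> -153
  -46 -> -42 -> 42 -> 43 -> -172 -> -165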